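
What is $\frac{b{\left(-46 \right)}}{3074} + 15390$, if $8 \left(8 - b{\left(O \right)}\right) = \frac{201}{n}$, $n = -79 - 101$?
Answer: $\frac{22708256707}{1475520} \approx 15390.0$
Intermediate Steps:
$n = -180$
$b{\left(O \right)} = \frac{3907}{480}$ ($b{\left(O \right)} = 8 - \frac{201 \frac{1}{-180}}{8} = 8 - \frac{201 \left(- \frac{1}{180}\right)}{8} = 8 - - \frac{67}{480} = 8 + \frac{67}{480} = \frac{3907}{480}$)
$\frac{b{\left(-46 \right)}}{3074} + 15390 = \frac{3907}{480 \cdot 3074} + 15390 = \frac{3907}{480} \cdot \frac{1}{3074} + 15390 = \frac{3907}{1475520} + 15390 = \frac{22708256707}{1475520}$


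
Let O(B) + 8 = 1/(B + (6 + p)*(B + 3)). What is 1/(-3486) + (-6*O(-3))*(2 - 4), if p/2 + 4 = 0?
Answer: -348601/3486 ≈ -100.00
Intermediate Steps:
p = -8 (p = -8 + 2*0 = -8 + 0 = -8)
O(B) = -8 + 1/(-6 - B) (O(B) = -8 + 1/(B + (6 - 8)*(B + 3)) = -8 + 1/(B - 2*(3 + B)) = -8 + 1/(B + (-6 - 2*B)) = -8 + 1/(-6 - B))
1/(-3486) + (-6*O(-3))*(2 - 4) = 1/(-3486) + (-6*(49 + 8*(-3))/(-6 - 1*(-3)))*(2 - 4) = -1/3486 - 6*(49 - 24)/(-6 + 3)*(-2) = -1/3486 - 6*25/(-3)*(-2) = -1/3486 - (-2)*25*(-2) = -1/3486 - 6*(-25/3)*(-2) = -1/3486 + 50*(-2) = -1/3486 - 100 = -348601/3486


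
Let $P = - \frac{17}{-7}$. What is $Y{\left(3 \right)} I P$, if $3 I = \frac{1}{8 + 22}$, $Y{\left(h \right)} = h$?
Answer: $\frac{17}{210} \approx 0.080952$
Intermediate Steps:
$P = \frac{17}{7}$ ($P = \left(-17\right) \left(- \frac{1}{7}\right) = \frac{17}{7} \approx 2.4286$)
$I = \frac{1}{90}$ ($I = \frac{1}{3 \left(8 + 22\right)} = \frac{1}{3 \cdot 30} = \frac{1}{3} \cdot \frac{1}{30} = \frac{1}{90} \approx 0.011111$)
$Y{\left(3 \right)} I P = 3 \cdot \frac{1}{90} \cdot \frac{17}{7} = \frac{1}{30} \cdot \frac{17}{7} = \frac{17}{210}$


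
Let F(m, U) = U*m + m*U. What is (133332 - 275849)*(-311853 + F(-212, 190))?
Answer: 55925523521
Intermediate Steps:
F(m, U) = 2*U*m (F(m, U) = U*m + U*m = 2*U*m)
(133332 - 275849)*(-311853 + F(-212, 190)) = (133332 - 275849)*(-311853 + 2*190*(-212)) = -142517*(-311853 - 80560) = -142517*(-392413) = 55925523521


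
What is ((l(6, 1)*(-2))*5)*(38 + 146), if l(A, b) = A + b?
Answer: -12880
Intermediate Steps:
((l(6, 1)*(-2))*5)*(38 + 146) = (((6 + 1)*(-2))*5)*(38 + 146) = ((7*(-2))*5)*184 = -14*5*184 = -70*184 = -12880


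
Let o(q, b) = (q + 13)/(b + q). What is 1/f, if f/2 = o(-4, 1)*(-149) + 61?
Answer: 1/1016 ≈ 0.00098425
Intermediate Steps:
o(q, b) = (13 + q)/(b + q)
f = 1016 (f = 2*(((13 - 4)/(1 - 4))*(-149) + 61) = 2*((9/(-3))*(-149) + 61) = 2*(-⅓*9*(-149) + 61) = 2*(-3*(-149) + 61) = 2*(447 + 61) = 2*508 = 1016)
1/f = 1/1016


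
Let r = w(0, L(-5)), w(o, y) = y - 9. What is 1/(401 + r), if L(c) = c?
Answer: 1/387 ≈ 0.0025840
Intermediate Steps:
w(o, y) = -9 + y
r = -14 (r = -9 - 5 = -14)
1/(401 + r) = 1/(401 - 14) = 1/387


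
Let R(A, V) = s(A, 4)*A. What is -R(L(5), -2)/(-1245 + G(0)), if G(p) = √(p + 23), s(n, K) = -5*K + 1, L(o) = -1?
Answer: 23655/1550002 + 19*√23/1550002 ≈ 0.015320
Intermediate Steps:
s(n, K) = 1 - 5*K
R(A, V) = -19*A (R(A, V) = (1 - 5*4)*A = (1 - 20)*A = -19*A)
G(p) = √(23 + p)
-R(L(5), -2)/(-1245 + G(0)) = -(-19*(-1))/(-1245 + √(23 + 0)) = -19/(-1245 + √23)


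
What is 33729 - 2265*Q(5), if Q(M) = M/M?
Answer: 31464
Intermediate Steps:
Q(M) = 1
33729 - 2265*Q(5) = 33729 - 2265*1 = 33729 - 2265 = 31464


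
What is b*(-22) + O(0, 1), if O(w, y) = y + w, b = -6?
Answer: 133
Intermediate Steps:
O(w, y) = w + y
b*(-22) + O(0, 1) = -6*(-22) + (0 + 1) = 132 + 1 = 133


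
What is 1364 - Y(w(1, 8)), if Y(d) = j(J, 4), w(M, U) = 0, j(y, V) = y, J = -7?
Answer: 1371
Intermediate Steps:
Y(d) = -7
1364 - Y(w(1, 8)) = 1364 - 1*(-7) = 1364 + 7 = 1371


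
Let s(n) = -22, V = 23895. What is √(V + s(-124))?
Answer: √23873 ≈ 154.51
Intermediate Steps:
√(V + s(-124)) = √(23895 - 22) = √23873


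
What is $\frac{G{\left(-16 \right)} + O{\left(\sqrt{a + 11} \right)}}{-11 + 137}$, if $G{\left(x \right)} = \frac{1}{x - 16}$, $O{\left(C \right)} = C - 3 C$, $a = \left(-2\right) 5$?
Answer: $- \frac{65}{4032} \approx -0.016121$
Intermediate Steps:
$a = -10$
$O{\left(C \right)} = - 2 C$
$G{\left(x \right)} = \frac{1}{-16 + x}$
$\frac{G{\left(-16 \right)} + O{\left(\sqrt{a + 11} \right)}}{-11 + 137} = \frac{\frac{1}{-16 - 16} - 2 \sqrt{-10 + 11}}{-11 + 137} = \frac{\frac{1}{-32} - 2 \sqrt{1}}{126} = \left(- \frac{1}{32} - 2\right) \frac{1}{126} = \left(- \frac{65}{32}\right) \frac{1}{126} = - \frac{65}{4032}$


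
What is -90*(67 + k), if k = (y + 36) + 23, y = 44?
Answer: -15300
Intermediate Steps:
k = 103 (k = (44 + 36) + 23 = 80 + 23 = 103)
-90*(67 + k) = -90*(67 + 103) = -90*170 = -15300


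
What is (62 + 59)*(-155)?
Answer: -18755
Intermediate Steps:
(62 + 59)*(-155) = 121*(-155) = -18755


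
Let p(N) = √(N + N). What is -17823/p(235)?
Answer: -17823*√470/470 ≈ -822.11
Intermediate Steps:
p(N) = √2*√N (p(N) = √(2*N) = √2*√N)
-17823/p(235) = -17823*√470/470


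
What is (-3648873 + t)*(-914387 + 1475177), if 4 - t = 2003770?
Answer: -3169943424810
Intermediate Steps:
t = -2003766 (t = 4 - 1*2003770 = 4 - 2003770 = -2003766)
(-3648873 + t)*(-914387 + 1475177) = (-3648873 - 2003766)*(-914387 + 1475177) = -5652639*560790 = -3169943424810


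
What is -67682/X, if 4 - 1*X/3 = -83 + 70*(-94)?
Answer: -67682/20001 ≈ -3.3839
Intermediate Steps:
X = 20001 (X = 12 - 3*(-83 + 70*(-94)) = 12 - 3*(-83 - 6580) = 12 - 3*(-6663) = 12 + 19989 = 20001)
-67682/X = -67682/20001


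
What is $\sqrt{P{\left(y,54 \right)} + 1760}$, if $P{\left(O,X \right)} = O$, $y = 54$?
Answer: $\sqrt{1814} \approx 42.591$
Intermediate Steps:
$\sqrt{P{\left(y,54 \right)} + 1760} = \sqrt{54 + 1760} = \sqrt{1814}$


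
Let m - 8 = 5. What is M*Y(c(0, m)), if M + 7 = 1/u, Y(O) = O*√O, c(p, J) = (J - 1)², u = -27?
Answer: -12160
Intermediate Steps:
m = 13 (m = 8 + 5 = 13)
c(p, J) = (-1 + J)²
Y(O) = O^(3/2)
M = -190/27 (M = -7 + 1/(-27) = -7 - 1/27 = -190/27 ≈ -7.0370)
M*Y(c(0, m)) = -190*((-1 + 13)²)^(3/2)/27 = -190*(12²)^(3/2)/27 = -190*144^(3/2)/27 = -190/27*1728 = -12160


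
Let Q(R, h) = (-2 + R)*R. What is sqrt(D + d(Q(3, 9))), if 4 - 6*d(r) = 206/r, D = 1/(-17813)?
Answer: I*sqrt(30778548310)/53439 ≈ 3.283*I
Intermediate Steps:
Q(R, h) = R*(-2 + R)
D = -1/17813 ≈ -5.6139e-5
d(r) = 2/3 - 103/(3*r)
sqrt(D + d(Q(3, 9))) = sqrt(-1/17813 + (-103 + 2*(3*(-2 + 3)))/(3*((3*(-2 + 3))))) = sqrt(-1/17813 + (-103 + 2*(3*1))/(3*((3*1)))) = sqrt(-1/17813 + (1/3)*(-103 + 2*3)/3) = sqrt(-1/17813 + (1/3)*(1/3)*(-103 + 6)) = sqrt(-1/17813 + (1/3)*(1/3)*(-97)) = sqrt(-1/17813 - 97/9) = sqrt(-1727870/160317) = I*sqrt(30778548310)/53439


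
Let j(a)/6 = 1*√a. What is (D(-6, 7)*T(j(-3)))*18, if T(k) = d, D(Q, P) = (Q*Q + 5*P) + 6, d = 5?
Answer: 6930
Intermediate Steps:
D(Q, P) = 6 + Q² + 5*P (D(Q, P) = (Q² + 5*P) + 6 = 6 + Q² + 5*P)
j(a) = 6*√a (j(a) = 6*(1*√a) = 6*√a)
T(k) = 5
(D(-6, 7)*T(j(-3)))*18 = ((6 + (-6)² + 5*7)*5)*18 = ((6 + 36 + 35)*5)*18 = (77*5)*18 = 385*18 = 6930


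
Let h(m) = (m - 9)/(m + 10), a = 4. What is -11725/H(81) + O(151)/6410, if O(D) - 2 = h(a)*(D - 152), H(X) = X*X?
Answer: -1051984987/588784140 ≈ -1.7867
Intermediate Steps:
H(X) = X²
h(m) = (-9 + m)/(10 + m)
O(D) = 394/7 - 5*D/14 (O(D) = 2 + ((-9 + 4)/(10 + 4))*(D - 152) = 2 + (-5/14)*(-152 + D) = 2 + ((1/14)*(-5))*(-152 + D) = 2 - 5*(-152 + D)/14 = 2 + (380/7 - 5*D/14) = 394/7 - 5*D/14)
-11725/H(81) + O(151)/6410 = -11725/(81²) + (394/7 - 5/14*151)/6410 = -11725/6561 + (394/7 - 755/14)*(1/6410) = -11725*1/6561 + (33/14)*(1/6410) = -11725/6561 + 33/89740 = -1051984987/588784140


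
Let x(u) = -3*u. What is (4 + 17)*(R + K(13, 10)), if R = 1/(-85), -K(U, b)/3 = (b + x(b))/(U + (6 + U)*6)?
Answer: 104433/10795 ≈ 9.6742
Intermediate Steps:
K(U, b) = 6*b/(36 + 7*U) (K(U, b) = -3*(b - 3*b)/(U + (6 + U)*6) = -3*(-2*b)/(U + (36 + 6*U)) = -3*(-2*b)/(36 + 7*U) = -(-6)*b/(36 + 7*U) = 6*b/(36 + 7*U))
R = -1/85 ≈ -0.011765
(4 + 17)*(R + K(13, 10)) = (4 + 17)*(-1/85 + 6*10/(36 + 7*13)) = 21*(-1/85 + 6*10/(36 + 91)) = 21*(-1/85 + 6*10/127) = 21*(-1/85 + 6*10*(1/127)) = 21*(-1/85 + 60/127) = 21*(4973/10795) = 104433/10795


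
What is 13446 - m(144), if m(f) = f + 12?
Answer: 13290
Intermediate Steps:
m(f) = 12 + f
13446 - m(144) = 13446 - (12 + 144) = 13446 - 1*156 = 13446 - 156 = 13290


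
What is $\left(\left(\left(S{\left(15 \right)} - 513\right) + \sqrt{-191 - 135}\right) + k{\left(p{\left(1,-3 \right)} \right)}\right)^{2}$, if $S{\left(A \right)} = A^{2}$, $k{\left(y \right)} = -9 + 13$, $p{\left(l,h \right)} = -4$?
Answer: $\left(284 - i \sqrt{326}\right)^{2} \approx 80330.0 - 10256.0 i$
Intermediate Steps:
$k{\left(y \right)} = 4$
$\left(\left(\left(S{\left(15 \right)} - 513\right) + \sqrt{-191 - 135}\right) + k{\left(p{\left(1,-3 \right)} \right)}\right)^{2} = \left(\left(\left(15^{2} - 513\right) + \sqrt{-191 - 135}\right) + 4\right)^{2} = \left(\left(\left(225 - 513\right) + \sqrt{-326}\right) + 4\right)^{2} = \left(\left(-288 + i \sqrt{326}\right) + 4\right)^{2} = \left(-284 + i \sqrt{326}\right)^{2}$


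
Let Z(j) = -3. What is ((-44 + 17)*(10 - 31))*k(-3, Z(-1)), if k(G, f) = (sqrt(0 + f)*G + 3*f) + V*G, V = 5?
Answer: -13608 - 1701*I*sqrt(3) ≈ -13608.0 - 2946.2*I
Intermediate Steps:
k(G, f) = 3*f + 5*G + G*sqrt(f) (k(G, f) = (sqrt(0 + f)*G + 3*f) + 5*G = (sqrt(f)*G + 3*f) + 5*G = (G*sqrt(f) + 3*f) + 5*G = (3*f + G*sqrt(f)) + 5*G = 3*f + 5*G + G*sqrt(f))
((-44 + 17)*(10 - 31))*k(-3, Z(-1)) = ((-44 + 17)*(10 - 31))*(3*(-3) + 5*(-3) - 3*I*sqrt(3)) = (-27*(-21))*(-9 - 15 - 3*I*sqrt(3)) = 567*(-9 - 15 - 3*I*sqrt(3)) = 567*(-24 - 3*I*sqrt(3)) = -13608 - 1701*I*sqrt(3)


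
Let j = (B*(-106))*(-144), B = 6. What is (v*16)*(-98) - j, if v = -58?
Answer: -640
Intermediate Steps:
j = 91584 (j = (6*(-106))*(-144) = -636*(-144) = 91584)
(v*16)*(-98) - j = -58*16*(-98) - 1*91584 = -928*(-98) - 91584 = 90944 - 91584 = -640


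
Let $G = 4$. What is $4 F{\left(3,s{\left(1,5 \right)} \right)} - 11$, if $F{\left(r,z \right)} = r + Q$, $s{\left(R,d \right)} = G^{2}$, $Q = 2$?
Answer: $9$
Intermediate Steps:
$s{\left(R,d \right)} = 16$ ($s{\left(R,d \right)} = 4^{2} = 16$)
$F{\left(r,z \right)} = 2 + r$ ($F{\left(r,z \right)} = r + 2 = 2 + r$)
$4 F{\left(3,s{\left(1,5 \right)} \right)} - 11 = 4 \left(2 + 3\right) - 11 = 4 \cdot 5 - 11 = 20 - 11 = 9$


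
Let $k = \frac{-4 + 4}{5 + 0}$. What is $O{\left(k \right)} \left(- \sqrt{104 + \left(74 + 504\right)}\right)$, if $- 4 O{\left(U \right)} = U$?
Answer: $0$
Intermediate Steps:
$k = 0$ ($k = \frac{0}{5} = 0 \cdot \frac{1}{5} = 0$)
$O{\left(U \right)} = - \frac{U}{4}$
$O{\left(k \right)} \left(- \sqrt{104 + \left(74 + 504\right)}\right) = \left(- \frac{1}{4}\right) 0 \left(- \sqrt{104 + \left(74 + 504\right)}\right) = 0 \left(- \sqrt{104 + 578}\right) = 0 \left(- \sqrt{682}\right) = 0$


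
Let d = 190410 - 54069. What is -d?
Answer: -136341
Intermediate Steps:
d = 136341
-d = -1*136341 = -136341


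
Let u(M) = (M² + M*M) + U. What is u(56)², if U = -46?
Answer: 38763076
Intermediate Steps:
u(M) = -46 + 2*M² (u(M) = (M² + M*M) - 46 = (M² + M²) - 46 = 2*M² - 46 = -46 + 2*M²)
u(56)² = (-46 + 2*56²)² = (-46 + 2*3136)² = (-46 + 6272)² = 6226² = 38763076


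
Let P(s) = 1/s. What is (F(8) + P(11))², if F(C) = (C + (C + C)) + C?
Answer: 124609/121 ≈ 1029.8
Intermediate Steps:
F(C) = 4*C (F(C) = (C + 2*C) + C = 3*C + C = 4*C)
(F(8) + P(11))² = (4*8 + 1/11)² = (32 + 1/11)² = (353/11)² = 124609/121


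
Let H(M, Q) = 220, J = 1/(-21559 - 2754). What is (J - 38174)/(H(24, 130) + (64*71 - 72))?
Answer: -309374821/38025532 ≈ -8.1360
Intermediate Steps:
J = -1/24313 (J = 1/(-24313) = -1/24313 ≈ -4.1130e-5)
(J - 38174)/(H(24, 130) + (64*71 - 72)) = (-1/24313 - 38174)/(220 + (64*71 - 72)) = -928124463/(24313*(220 + (4544 - 72))) = -928124463/(24313*(220 + 4472)) = -928124463/24313/4692 = -928124463/24313*1/4692 = -309374821/38025532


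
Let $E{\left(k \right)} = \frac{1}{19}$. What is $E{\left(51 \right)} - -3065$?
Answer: $\frac{58236}{19} \approx 3065.1$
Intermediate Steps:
$E{\left(k \right)} = \frac{1}{19}$
$E{\left(51 \right)} - -3065 = \frac{1}{19} - -3065 = \frac{1}{19} + 3065 = \frac{58236}{19}$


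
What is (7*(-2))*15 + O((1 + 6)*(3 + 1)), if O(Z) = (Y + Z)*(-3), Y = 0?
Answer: -294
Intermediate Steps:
O(Z) = -3*Z (O(Z) = (0 + Z)*(-3) = Z*(-3) = -3*Z)
(7*(-2))*15 + O((1 + 6)*(3 + 1)) = (7*(-2))*15 - 3*(1 + 6)*(3 + 1) = -14*15 - 21*4 = -210 - 3*28 = -210 - 84 = -294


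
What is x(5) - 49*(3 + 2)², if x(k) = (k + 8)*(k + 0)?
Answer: -1160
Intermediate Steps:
x(k) = k*(8 + k) (x(k) = (8 + k)*k = k*(8 + k))
x(5) - 49*(3 + 2)² = 5*(8 + 5) - 49*(3 + 2)² = 5*13 - 49*5² = 65 - 49*25 = 65 - 1225 = -1160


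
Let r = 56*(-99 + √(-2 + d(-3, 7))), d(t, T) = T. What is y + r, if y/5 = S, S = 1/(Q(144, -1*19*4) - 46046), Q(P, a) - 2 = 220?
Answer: -254048261/45824 + 56*√5 ≈ -5418.8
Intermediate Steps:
Q(P, a) = 222 (Q(P, a) = 2 + 220 = 222)
S = -1/45824 (S = 1/(222 - 46046) = 1/(-45824) = -1/45824 ≈ -2.1823e-5)
r = -5544 + 56*√5 (r = 56*(-99 + √(-2 + 7)) = 56*(-99 + √5) = -5544 + 56*√5 ≈ -5418.8)
y = -5/45824 (y = 5*(-1/45824) = -5/45824 ≈ -0.00010911)
y + r = -5/45824 + (-5544 + 56*√5) = -254048261/45824 + 56*√5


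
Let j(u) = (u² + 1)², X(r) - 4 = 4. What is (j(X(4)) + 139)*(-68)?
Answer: -296752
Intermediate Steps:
X(r) = 8 (X(r) = 4 + 4 = 8)
j(u) = (1 + u²)²
(j(X(4)) + 139)*(-68) = ((1 + 8²)² + 139)*(-68) = ((1 + 64)² + 139)*(-68) = (65² + 139)*(-68) = (4225 + 139)*(-68) = 4364*(-68) = -296752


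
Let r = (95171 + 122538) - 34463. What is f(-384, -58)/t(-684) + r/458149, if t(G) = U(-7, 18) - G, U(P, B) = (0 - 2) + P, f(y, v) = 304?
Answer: 262968346/309250575 ≈ 0.85034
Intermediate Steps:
U(P, B) = -2 + P
r = 183246 (r = 217709 - 34463 = 183246)
t(G) = -9 - G (t(G) = (-2 - 7) - G = -9 - G)
f(-384, -58)/t(-684) + r/458149 = 304/(-9 - 1*(-684)) + 183246/458149 = 304/(-9 + 684) + 183246*(1/458149) = 304/675 + 183246/458149 = 262968346/309250575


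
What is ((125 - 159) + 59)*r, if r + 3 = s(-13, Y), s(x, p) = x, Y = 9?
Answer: -400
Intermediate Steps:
r = -16 (r = -3 - 13 = -16)
((125 - 159) + 59)*r = ((125 - 159) + 59)*(-16) = (-34 + 59)*(-16) = 25*(-16) = -400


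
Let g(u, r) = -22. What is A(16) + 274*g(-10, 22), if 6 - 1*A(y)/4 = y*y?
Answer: -7028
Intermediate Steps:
A(y) = 24 - 4*y² (A(y) = 24 - 4*y*y = 24 - 4*y²)
A(16) + 274*g(-10, 22) = (24 - 4*16²) + 274*(-22) = (24 - 4*256) - 6028 = (24 - 1024) - 6028 = -1000 - 6028 = -7028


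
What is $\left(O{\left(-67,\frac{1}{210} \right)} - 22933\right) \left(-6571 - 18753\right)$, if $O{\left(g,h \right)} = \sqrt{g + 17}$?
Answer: $580755292 - 126620 i \sqrt{2} \approx 5.8076 \cdot 10^{8} - 1.7907 \cdot 10^{5} i$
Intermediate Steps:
$O{\left(g,h \right)} = \sqrt{17 + g}$
$\left(O{\left(-67,\frac{1}{210} \right)} - 22933\right) \left(-6571 - 18753\right) = \left(\sqrt{17 - 67} - 22933\right) \left(-6571 - 18753\right) = \left(\sqrt{-50} - 22933\right) \left(-25324\right) = \left(5 i \sqrt{2} - 22933\right) \left(-25324\right) = \left(-22933 + 5 i \sqrt{2}\right) \left(-25324\right) = 580755292 - 126620 i \sqrt{2}$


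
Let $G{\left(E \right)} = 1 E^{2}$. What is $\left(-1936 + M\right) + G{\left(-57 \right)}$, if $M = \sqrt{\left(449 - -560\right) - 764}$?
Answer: $1313 + 7 \sqrt{5} \approx 1328.7$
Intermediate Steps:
$G{\left(E \right)} = E^{2}$
$M = 7 \sqrt{5}$ ($M = \sqrt{\left(449 + 560\right) - 764} = \sqrt{1009 - 764} = \sqrt{245} = 7 \sqrt{5} \approx 15.652$)
$\left(-1936 + M\right) + G{\left(-57 \right)} = \left(-1936 + 7 \sqrt{5}\right) + \left(-57\right)^{2} = \left(-1936 + 7 \sqrt{5}\right) + 3249 = 1313 + 7 \sqrt{5}$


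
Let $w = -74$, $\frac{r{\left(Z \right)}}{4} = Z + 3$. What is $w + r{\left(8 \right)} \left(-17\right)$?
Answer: $-822$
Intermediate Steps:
$r{\left(Z \right)} = 12 + 4 Z$ ($r{\left(Z \right)} = 4 \left(Z + 3\right) = 4 \left(3 + Z\right) = 12 + 4 Z$)
$w + r{\left(8 \right)} \left(-17\right) = -74 + \left(12 + 4 \cdot 8\right) \left(-17\right) = -74 + \left(12 + 32\right) \left(-17\right) = -74 + 44 \left(-17\right) = -74 - 748 = -822$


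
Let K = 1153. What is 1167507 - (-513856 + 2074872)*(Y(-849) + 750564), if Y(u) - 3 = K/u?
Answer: -994725593500237/849 ≈ -1.1716e+12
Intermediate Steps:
Y(u) = 3 + 1153/u
1167507 - (-513856 + 2074872)*(Y(-849) + 750564) = 1167507 - (-513856 + 2074872)*((3 + 1153/(-849)) + 750564) = 1167507 - 1561016*((3 + 1153*(-1/849)) + 750564) = 1167507 - 1561016*((3 - 1153/849) + 750564) = 1167507 - 1561016*(1394/849 + 750564) = 1167507 - 1561016*637230230/849 = 1167507 - 1*994726584713680/849 = 1167507 - 994726584713680/849 = -994725593500237/849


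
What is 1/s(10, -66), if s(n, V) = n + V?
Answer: -1/56 ≈ -0.017857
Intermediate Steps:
s(n, V) = V + n
1/s(10, -66) = 1/(-66 + 10) = 1/(-56) = -1/56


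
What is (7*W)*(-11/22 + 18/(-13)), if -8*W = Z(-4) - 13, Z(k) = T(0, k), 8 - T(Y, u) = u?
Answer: -343/208 ≈ -1.6490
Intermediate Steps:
T(Y, u) = 8 - u
Z(k) = 8 - k
W = ⅛ (W = -((8 - 1*(-4)) - 13)/8 = -((8 + 4) - 13)/8 = -(12 - 13)/8 = -⅛*(-1) = ⅛ ≈ 0.12500)
(7*W)*(-11/22 + 18/(-13)) = (7*(⅛))*(-11/22 + 18/(-13)) = 7*(-11*1/22 + 18*(-1/13))/8 = 7*(-½ - 18/13)/8 = (7/8)*(-49/26) = -343/208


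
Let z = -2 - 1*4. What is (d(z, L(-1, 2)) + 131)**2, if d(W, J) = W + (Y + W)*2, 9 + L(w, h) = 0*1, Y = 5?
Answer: 15129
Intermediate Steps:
L(w, h) = -9 (L(w, h) = -9 + 0*1 = -9 + 0 = -9)
z = -6 (z = -2 - 4 = -6)
d(W, J) = 10 + 3*W (d(W, J) = W + (5 + W)*2 = W + (10 + 2*W) = 10 + 3*W)
(d(z, L(-1, 2)) + 131)**2 = ((10 + 3*(-6)) + 131)**2 = ((10 - 18) + 131)**2 = (-8 + 131)**2 = 123**2 = 15129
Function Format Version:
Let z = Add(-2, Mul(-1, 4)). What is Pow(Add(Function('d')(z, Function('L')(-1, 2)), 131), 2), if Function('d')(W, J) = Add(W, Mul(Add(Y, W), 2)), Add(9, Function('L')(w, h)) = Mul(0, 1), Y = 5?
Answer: 15129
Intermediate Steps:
Function('L')(w, h) = -9 (Function('L')(w, h) = Add(-9, Mul(0, 1)) = Add(-9, 0) = -9)
z = -6 (z = Add(-2, -4) = -6)
Function('d')(W, J) = Add(10, Mul(3, W)) (Function('d')(W, J) = Add(W, Mul(Add(5, W), 2)) = Add(W, Add(10, Mul(2, W))) = Add(10, Mul(3, W)))
Pow(Add(Function('d')(z, Function('L')(-1, 2)), 131), 2) = Pow(Add(Add(10, Mul(3, -6)), 131), 2) = Pow(Add(Add(10, -18), 131), 2) = Pow(Add(-8, 131), 2) = Pow(123, 2) = 15129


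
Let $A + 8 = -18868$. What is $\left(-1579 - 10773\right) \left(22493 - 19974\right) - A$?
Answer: $-31095812$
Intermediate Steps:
$A = -18876$ ($A = -8 - 18868 = -18876$)
$\left(-1579 - 10773\right) \left(22493 - 19974\right) - A = \left(-1579 - 10773\right) \left(22493 - 19974\right) - -18876 = \left(-12352\right) 2519 + 18876 = -31114688 + 18876 = -31095812$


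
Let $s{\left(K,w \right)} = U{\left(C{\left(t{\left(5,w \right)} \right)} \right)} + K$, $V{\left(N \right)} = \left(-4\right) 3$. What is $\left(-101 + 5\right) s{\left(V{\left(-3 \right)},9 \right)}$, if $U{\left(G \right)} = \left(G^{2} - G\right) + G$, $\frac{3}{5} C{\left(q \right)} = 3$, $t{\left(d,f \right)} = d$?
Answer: $-1248$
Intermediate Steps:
$V{\left(N \right)} = -12$
$C{\left(q \right)} = 5$ ($C{\left(q \right)} = \frac{5}{3} \cdot 3 = 5$)
$U{\left(G \right)} = G^{2}$
$s{\left(K,w \right)} = 25 + K$ ($s{\left(K,w \right)} = 5^{2} + K = 25 + K$)
$\left(-101 + 5\right) s{\left(V{\left(-3 \right)},9 \right)} = \left(-101 + 5\right) \left(25 - 12\right) = \left(-96\right) 13 = -1248$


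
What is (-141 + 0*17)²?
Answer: 19881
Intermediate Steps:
(-141 + 0*17)² = (-141 + 0)² = (-141)² = 19881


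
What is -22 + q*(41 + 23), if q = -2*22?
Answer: -2838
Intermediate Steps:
q = -44
-22 + q*(41 + 23) = -22 - 44*(41 + 23) = -22 - 44*64 = -22 - 2816 = -2838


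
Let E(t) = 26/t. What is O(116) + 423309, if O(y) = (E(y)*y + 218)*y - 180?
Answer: 451433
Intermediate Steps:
O(y) = -180 + 244*y (O(y) = ((26/y)*y + 218)*y - 180 = (26 + 218)*y - 180 = 244*y - 180 = -180 + 244*y)
O(116) + 423309 = (-180 + 244*116) + 423309 = (-180 + 28304) + 423309 = 28124 + 423309 = 451433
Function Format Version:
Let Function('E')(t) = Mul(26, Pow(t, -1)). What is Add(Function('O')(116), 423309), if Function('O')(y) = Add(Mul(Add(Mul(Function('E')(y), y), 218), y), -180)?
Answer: 451433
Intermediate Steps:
Function('O')(y) = Add(-180, Mul(244, y)) (Function('O')(y) = Add(Mul(Add(Mul(Mul(26, Pow(y, -1)), y), 218), y), -180) = Add(Mul(Add(26, 218), y), -180) = Add(Mul(244, y), -180) = Add(-180, Mul(244, y)))
Add(Function('O')(116), 423309) = Add(Add(-180, Mul(244, 116)), 423309) = Add(Add(-180, 28304), 423309) = Add(28124, 423309) = 451433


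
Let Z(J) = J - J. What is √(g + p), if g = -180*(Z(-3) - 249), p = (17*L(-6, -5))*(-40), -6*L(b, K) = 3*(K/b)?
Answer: √405930/3 ≈ 212.38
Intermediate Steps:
L(b, K) = -K/(2*b) (L(b, K) = -K/b/2 = -K/(2*b))
Z(J) = 0
p = 850/3 (p = (17*(-½*(-5)/(-6)))*(-40) = (17*(-½*(-5)*(-⅙)))*(-40) = (17*(-5/12))*(-40) = -85/12*(-40) = 850/3 ≈ 283.33)
g = 44820 (g = -180*(0 - 249) = -180*(-249) = 44820)
√(g + p) = √(44820 + 850/3) = √(135310/3) = √405930/3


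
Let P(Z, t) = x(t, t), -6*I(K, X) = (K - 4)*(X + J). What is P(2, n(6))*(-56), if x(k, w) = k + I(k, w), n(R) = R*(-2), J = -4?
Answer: 9184/3 ≈ 3061.3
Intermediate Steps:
I(K, X) = -(-4 + K)*(-4 + X)/6 (I(K, X) = -(K - 4)*(X - 4)/6 = -(-4 + K)*(-4 + X)/6)
n(R) = -2*R
x(k, w) = -8/3 + 2*w/3 + 5*k/3 - k*w/6 (x(k, w) = k + (-8/3 + 2*k/3 + 2*w/3 - k*w/6) = -8/3 + 2*w/3 + 5*k/3 - k*w/6)
P(Z, t) = -8/3 - t²/6 + 7*t/3 (P(Z, t) = -8/3 + 2*t/3 + 5*t/3 - t*t/6 = -8/3 + 2*t/3 + 5*t/3 - t²/6 = -8/3 - t²/6 + 7*t/3)
P(2, n(6))*(-56) = (-8/3 - (-2*6)²/6 + 7*(-2*6)/3)*(-56) = (-8/3 - ⅙*(-12)² + (7/3)*(-12))*(-56) = (-8/3 - ⅙*144 - 28)*(-56) = (-8/3 - 24 - 28)*(-56) = -164/3*(-56) = 9184/3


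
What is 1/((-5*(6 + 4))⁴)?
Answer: 1/6250000 ≈ 1.6000e-7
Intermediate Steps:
1/((-5*(6 + 4))⁴) = 1/((-5*10)⁴) = 1/((-50)⁴) = 1/6250000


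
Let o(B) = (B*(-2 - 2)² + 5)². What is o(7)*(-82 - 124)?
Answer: -2819934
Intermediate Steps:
o(B) = (5 + 16*B)² (o(B) = (B*(-4)² + 5)² = (B*16 + 5)² = (16*B + 5)² = (5 + 16*B)²)
o(7)*(-82 - 124) = (5 + 16*7)²*(-82 - 124) = (5 + 112)²*(-206) = 117²*(-206) = 13689*(-206) = -2819934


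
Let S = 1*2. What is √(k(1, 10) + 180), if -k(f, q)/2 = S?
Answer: 4*√11 ≈ 13.266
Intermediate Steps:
S = 2
k(f, q) = -4 (k(f, q) = -2*2 = -4)
√(k(1, 10) + 180) = √(-4 + 180) = √176 = 4*√11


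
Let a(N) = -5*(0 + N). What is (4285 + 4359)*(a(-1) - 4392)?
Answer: -37921228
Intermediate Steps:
a(N) = -5*N
(4285 + 4359)*(a(-1) - 4392) = (4285 + 4359)*(-5*(-1) - 4392) = 8644*(5 - 4392) = 8644*(-4387) = -37921228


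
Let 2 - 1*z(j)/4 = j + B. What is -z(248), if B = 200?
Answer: 1784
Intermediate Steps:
z(j) = -792 - 4*j (z(j) = 8 - 4*(j + 200) = 8 - 4*(200 + j) = 8 + (-800 - 4*j) = -792 - 4*j)
-z(248) = -(-792 - 4*248) = -(-792 - 992) = -1*(-1784) = 1784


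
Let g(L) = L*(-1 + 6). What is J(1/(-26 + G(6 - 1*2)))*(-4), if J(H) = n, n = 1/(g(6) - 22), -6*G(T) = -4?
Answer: -½ ≈ -0.50000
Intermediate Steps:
G(T) = ⅔ (G(T) = -⅙*(-4) = ⅔)
g(L) = 5*L (g(L) = L*5 = 5*L)
n = ⅛ (n = 1/(5*6 - 22) = 1/(30 - 22) = 1/8 = ⅛ ≈ 0.12500)
J(H) = ⅛
J(1/(-26 + G(6 - 1*2)))*(-4) = (⅛)*(-4) = -½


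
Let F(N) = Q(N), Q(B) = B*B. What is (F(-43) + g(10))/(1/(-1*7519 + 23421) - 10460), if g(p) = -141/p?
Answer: -145892899/831674595 ≈ -0.17542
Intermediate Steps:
Q(B) = B**2
F(N) = N**2
(F(-43) + g(10))/(1/(-1*7519 + 23421) - 10460) = ((-43)**2 - 141/10)/(1/(-1*7519 + 23421) - 10460) = (1849 - 141*1/10)/(1/(-7519 + 23421) - 10460) = (1849 - 141/10)/(1/15902 - 10460) = 18349/(10*(1/15902 - 10460)) = 18349/(10*(-166334919/15902)) = (18349/10)*(-15902/166334919) = -145892899/831674595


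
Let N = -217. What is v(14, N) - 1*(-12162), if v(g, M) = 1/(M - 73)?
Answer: 3526979/290 ≈ 12162.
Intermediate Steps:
v(g, M) = 1/(-73 + M)
v(14, N) - 1*(-12162) = 1/(-73 - 217) - 1*(-12162) = 1/(-290) + 12162 = -1/290 + 12162 = 3526979/290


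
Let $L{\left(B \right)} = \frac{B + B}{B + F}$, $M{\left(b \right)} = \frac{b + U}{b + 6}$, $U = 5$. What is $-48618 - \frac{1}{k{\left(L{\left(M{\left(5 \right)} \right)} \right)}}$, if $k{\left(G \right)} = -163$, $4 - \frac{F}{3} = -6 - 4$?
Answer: $- \frac{7924733}{163} \approx -48618.0$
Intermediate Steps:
$F = 42$ ($F = 12 - 3 \left(-6 - 4\right) = 12 - -30 = 12 + 30 = 42$)
$M{\left(b \right)} = \frac{5 + b}{6 + b}$ ($M{\left(b \right)} = \frac{b + 5}{b + 6} = \frac{5 + b}{6 + b}$)
$L{\left(B \right)} = \frac{2 B}{42 + B}$ ($L{\left(B \right)} = \frac{B + B}{B + 42} = \frac{2 B}{42 + B}$)
$-48618 - \frac{1}{k{\left(L{\left(M{\left(5 \right)} \right)} \right)}} = -48618 - \frac{1}{-163} = -48618 - - \frac{1}{163} = -48618 + \frac{1}{163} = - \frac{7924733}{163}$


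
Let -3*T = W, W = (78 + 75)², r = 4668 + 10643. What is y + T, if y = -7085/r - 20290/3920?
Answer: -46866762675/6001912 ≈ -7808.6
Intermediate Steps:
r = 15311
W = 23409 (W = 153² = 23409)
T = -7803 (T = -⅓*23409 = -7803)
y = -33843339/6001912 (y = -7085/15311 - 20290/3920 = -7085*1/15311 - 20290*1/3920 = -7085/15311 - 2029/392 = -33843339/6001912 ≈ -5.6388)
y + T = -33843339/6001912 - 7803 = -46866762675/6001912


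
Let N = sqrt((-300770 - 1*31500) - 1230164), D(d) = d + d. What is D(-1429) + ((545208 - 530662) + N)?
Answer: 11688 + I*sqrt(1562434) ≈ 11688.0 + 1250.0*I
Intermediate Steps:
D(d) = 2*d
N = I*sqrt(1562434) (N = sqrt((-300770 - 31500) - 1230164) = sqrt(-332270 - 1230164) = sqrt(-1562434) = I*sqrt(1562434) ≈ 1250.0*I)
D(-1429) + ((545208 - 530662) + N) = 2*(-1429) + ((545208 - 530662) + I*sqrt(1562434)) = -2858 + (14546 + I*sqrt(1562434)) = 11688 + I*sqrt(1562434)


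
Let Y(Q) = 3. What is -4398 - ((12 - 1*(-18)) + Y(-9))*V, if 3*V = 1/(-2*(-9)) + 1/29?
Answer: -2296273/522 ≈ -4399.0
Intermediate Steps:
V = 47/1566 (V = (1/(-2*(-9)) + 1/29)/3 = (-½*(-⅑) + 1*(1/29))/3 = (1/18 + 1/29)/3 = (⅓)*(47/522) = 47/1566 ≈ 0.030013)
-4398 - ((12 - 1*(-18)) + Y(-9))*V = -4398 - ((12 - 1*(-18)) + 3)*47/1566 = -4398 - ((12 + 18) + 3)*47/1566 = -4398 - (30 + 3)*47/1566 = -4398 - 33*47/1566 = -4398 - 1*517/522 = -4398 - 517/522 = -2296273/522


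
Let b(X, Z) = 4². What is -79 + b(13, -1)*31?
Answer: 417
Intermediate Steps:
b(X, Z) = 16
-79 + b(13, -1)*31 = -79 + 16*31 = -79 + 496 = 417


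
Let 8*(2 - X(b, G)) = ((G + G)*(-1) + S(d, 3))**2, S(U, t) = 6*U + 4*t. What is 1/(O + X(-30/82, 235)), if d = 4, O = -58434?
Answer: -2/163953 ≈ -1.2199e-5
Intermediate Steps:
S(U, t) = 4*t + 6*U
X(b, G) = 2 - (36 - 2*G)**2/8 (X(b, G) = 2 - ((G + G)*(-1) + (4*3 + 6*4))**2/8 = 2 - ((2*G)*(-1) + (12 + 24))**2/8 = 2 - (-2*G + 36)**2/8 = 2 - (36 - 2*G)**2/8)
1/(O + X(-30/82, 235)) = 1/(-58434 + (2 - (-18 + 235)**2/2)) = 1/(-58434 + (2 - 1/2*217**2)) = 1/(-58434 + (2 - 1/2*47089)) = 1/(-58434 + (2 - 47089/2)) = 1/(-58434 - 47085/2) = 1/(-163953/2) = -2/163953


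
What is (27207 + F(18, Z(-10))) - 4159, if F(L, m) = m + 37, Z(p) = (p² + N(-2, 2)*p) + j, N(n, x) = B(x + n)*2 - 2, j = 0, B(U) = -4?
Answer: 23285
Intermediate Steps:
N(n, x) = -10 (N(n, x) = -4*2 - 2 = -8 - 2 = -10)
Z(p) = p² - 10*p (Z(p) = (p² - 10*p) + 0 = p² - 10*p)
F(L, m) = 37 + m
(27207 + F(18, Z(-10))) - 4159 = (27207 + (37 - 10*(-10 - 10))) - 4159 = (27207 + (37 - 10*(-20))) - 4159 = (27207 + (37 + 200)) - 4159 = (27207 + 237) - 4159 = 27444 - 4159 = 23285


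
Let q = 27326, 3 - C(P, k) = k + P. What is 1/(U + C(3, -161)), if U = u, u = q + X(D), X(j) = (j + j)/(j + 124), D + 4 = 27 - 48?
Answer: 99/2721163 ≈ 3.6381e-5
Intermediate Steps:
C(P, k) = 3 - P - k (C(P, k) = 3 - (k + P) = 3 - (P + k) = 3 + (-P - k) = 3 - P - k)
D = -25 (D = -4 + (27 - 48) = -4 - 21 = -25)
X(j) = 2*j/(124 + j) (X(j) = (2*j)/(124 + j) = 2*j/(124 + j))
u = 2705224/99 (u = 27326 + 2*(-25)/(124 - 25) = 27326 + 2*(-25)/99 = 27326 + 2*(-25)*(1/99) = 27326 - 50/99 = 2705224/99 ≈ 27326.)
U = 2705224/99 ≈ 27326.
1/(U + C(3, -161)) = 1/(2705224/99 + (3 - 1*3 - 1*(-161))) = 1/(2705224/99 + (3 - 3 + 161)) = 1/(2705224/99 + 161) = 1/(2721163/99) = 99/2721163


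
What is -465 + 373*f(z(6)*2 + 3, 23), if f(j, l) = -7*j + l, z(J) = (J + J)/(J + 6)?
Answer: -4941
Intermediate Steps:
z(J) = 2*J/(6 + J) (z(J) = (2*J)/(6 + J) = 2*J/(6 + J))
f(j, l) = l - 7*j
-465 + 373*f(z(6)*2 + 3, 23) = -465 + 373*(23 - 7*((2*6/(6 + 6))*2 + 3)) = -465 + 373*(23 - 7*((2*6/12)*2 + 3)) = -465 + 373*(23 - 7*((2*6*(1/12))*2 + 3)) = -465 + 373*(23 - 7*(1*2 + 3)) = -465 + 373*(23 - 7*(2 + 3)) = -465 + 373*(23 - 7*5) = -465 + 373*(23 - 35) = -465 + 373*(-12) = -465 - 4476 = -4941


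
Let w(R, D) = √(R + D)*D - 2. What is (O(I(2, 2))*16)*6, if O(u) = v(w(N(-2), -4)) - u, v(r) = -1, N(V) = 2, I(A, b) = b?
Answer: -288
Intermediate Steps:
w(R, D) = -2 + D*√(D + R) (w(R, D) = √(D + R)*D - 2 = D*√(D + R) - 2 = -2 + D*√(D + R))
O(u) = -1 - u
(O(I(2, 2))*16)*6 = ((-1 - 1*2)*16)*6 = ((-1 - 2)*16)*6 = -3*16*6 = -48*6 = -288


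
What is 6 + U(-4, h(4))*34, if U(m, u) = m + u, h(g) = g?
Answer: 6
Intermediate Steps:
6 + U(-4, h(4))*34 = 6 + (-4 + 4)*34 = 6 + 0*34 = 6 + 0 = 6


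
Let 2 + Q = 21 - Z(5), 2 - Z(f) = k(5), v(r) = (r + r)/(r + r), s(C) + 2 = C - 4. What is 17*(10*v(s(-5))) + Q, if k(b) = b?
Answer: 192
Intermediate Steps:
s(C) = -6 + C (s(C) = -2 + (C - 4) = -2 + (-4 + C) = -6 + C)
v(r) = 1 (v(r) = (2*r)/((2*r)) = (2*r)*(1/(2*r)) = 1)
Z(f) = -3 (Z(f) = 2 - 1*5 = 2 - 5 = -3)
Q = 22 (Q = -2 + (21 - 1*(-3)) = -2 + (21 + 3) = -2 + 24 = 22)
17*(10*v(s(-5))) + Q = 17*(10*1) + 22 = 17*10 + 22 = 170 + 22 = 192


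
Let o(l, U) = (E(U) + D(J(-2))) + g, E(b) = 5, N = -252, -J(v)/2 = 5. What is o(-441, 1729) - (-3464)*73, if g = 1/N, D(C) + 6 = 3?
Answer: 63724247/252 ≈ 2.5287e+5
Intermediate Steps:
J(v) = -10 (J(v) = -2*5 = -10)
D(C) = -3 (D(C) = -6 + 3 = -3)
g = -1/252 (g = 1/(-252) = -1/252 ≈ -0.0039683)
o(l, U) = 503/252 (o(l, U) = (5 - 3) - 1/252 = 2 - 1/252 = 503/252)
o(-441, 1729) - (-3464)*73 = 503/252 - (-3464)*73 = 503/252 - 1*(-252872) = 503/252 + 252872 = 63724247/252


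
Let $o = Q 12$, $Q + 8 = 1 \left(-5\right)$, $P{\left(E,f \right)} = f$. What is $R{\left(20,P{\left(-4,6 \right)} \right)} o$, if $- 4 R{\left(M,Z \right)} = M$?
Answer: $780$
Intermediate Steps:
$R{\left(M,Z \right)} = - \frac{M}{4}$
$Q = -13$ ($Q = -8 + 1 \left(-5\right) = -8 - 5 = -13$)
$o = -156$ ($o = \left(-13\right) 12 = -156$)
$R{\left(20,P{\left(-4,6 \right)} \right)} o = \left(- \frac{1}{4}\right) 20 \left(-156\right) = \left(-5\right) \left(-156\right) = 780$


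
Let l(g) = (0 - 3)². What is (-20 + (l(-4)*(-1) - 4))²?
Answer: 1089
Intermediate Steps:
l(g) = 9 (l(g) = (-3)² = 9)
(-20 + (l(-4)*(-1) - 4))² = (-20 + (9*(-1) - 4))² = (-20 + (-9 - 4))² = (-20 - 13)² = (-33)² = 1089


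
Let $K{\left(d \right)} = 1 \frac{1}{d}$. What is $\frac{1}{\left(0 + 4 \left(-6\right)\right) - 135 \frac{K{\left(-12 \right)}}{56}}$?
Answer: $- \frac{224}{5331} \approx -0.042018$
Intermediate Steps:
$K{\left(d \right)} = \frac{1}{d}$
$\frac{1}{\left(0 + 4 \left(-6\right)\right) - 135 \frac{K{\left(-12 \right)}}{56}} = \frac{1}{\left(0 + 4 \left(-6\right)\right) - 135 \frac{1}{\left(-12\right) 56}} = \frac{1}{\left(0 - 24\right) - 135 \left(\left(- \frac{1}{12}\right) \frac{1}{56}\right)} = \frac{1}{-24 - - \frac{45}{224}} = \frac{1}{-24 + \frac{45}{224}} = \frac{1}{- \frac{5331}{224}} = - \frac{224}{5331}$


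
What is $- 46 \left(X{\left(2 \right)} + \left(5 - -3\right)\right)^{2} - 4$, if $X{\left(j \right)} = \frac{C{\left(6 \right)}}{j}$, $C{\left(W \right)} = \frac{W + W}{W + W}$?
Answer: $- \frac{6655}{2} \approx -3327.5$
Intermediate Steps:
$C{\left(W \right)} = 1$ ($C{\left(W \right)} = \frac{2 W}{2 W} = 2 W \frac{1}{2 W} = 1$)
$X{\left(j \right)} = \frac{1}{j}$ ($X{\left(j \right)} = 1 \frac{1}{j} = \frac{1}{j}$)
$- 46 \left(X{\left(2 \right)} + \left(5 - -3\right)\right)^{2} - 4 = - 46 \left(\frac{1}{2} + \left(5 - -3\right)\right)^{2} - 4 = - 46 \left(\frac{1}{2} + \left(5 + 3\right)\right)^{2} - 4 = - 46 \left(\frac{1}{2} + 8\right)^{2} - 4 = - 46 \left(\frac{17}{2}\right)^{2} - 4 = \left(-46\right) \frac{289}{4} - 4 = - \frac{6647}{2} - 4 = - \frac{6655}{2}$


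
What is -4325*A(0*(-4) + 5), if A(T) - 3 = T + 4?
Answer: -51900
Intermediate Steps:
A(T) = 7 + T (A(T) = 3 + (T + 4) = 3 + (4 + T) = 7 + T)
-4325*A(0*(-4) + 5) = -4325*(7 + (0*(-4) + 5)) = -4325*(7 + (0 + 5)) = -4325*(7 + 5) = -4325*12 = -51900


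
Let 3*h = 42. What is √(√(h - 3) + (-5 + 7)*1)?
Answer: √(2 + √11) ≈ 2.3058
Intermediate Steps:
h = 14 (h = (⅓)*42 = 14)
√(√(h - 3) + (-5 + 7)*1) = √(√(14 - 3) + (-5 + 7)*1) = √(√11 + 2*1) = √(√11 + 2) = √(2 + √11)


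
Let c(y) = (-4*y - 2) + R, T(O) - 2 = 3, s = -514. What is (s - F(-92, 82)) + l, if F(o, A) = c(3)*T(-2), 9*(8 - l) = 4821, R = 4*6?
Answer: -3275/3 ≈ -1091.7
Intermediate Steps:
T(O) = 5 (T(O) = 2 + 3 = 5)
R = 24
l = -1583/3 (l = 8 - 1/9*4821 = 8 - 1607/3 = -1583/3 ≈ -527.67)
c(y) = 22 - 4*y (c(y) = (-4*y - 2) + 24 = (-2 - 4*y) + 24 = 22 - 4*y)
F(o, A) = 50 (F(o, A) = (22 - 4*3)*5 = (22 - 12)*5 = 10*5 = 50)
(s - F(-92, 82)) + l = (-514 - 1*50) - 1583/3 = (-514 - 50) - 1583/3 = -564 - 1583/3 = -3275/3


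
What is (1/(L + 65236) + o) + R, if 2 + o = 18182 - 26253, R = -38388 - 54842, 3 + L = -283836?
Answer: -22145139710/218603 ≈ -1.0130e+5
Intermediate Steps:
L = -283839 (L = -3 - 283836 = -283839)
R = -93230
o = -8073 (o = -2 + (18182 - 26253) = -2 - 8071 = -8073)
(1/(L + 65236) + o) + R = (1/(-283839 + 65236) - 8073) - 93230 = (1/(-218603) - 8073) - 93230 = (-1/218603 - 8073) - 93230 = -1764782020/218603 - 93230 = -22145139710/218603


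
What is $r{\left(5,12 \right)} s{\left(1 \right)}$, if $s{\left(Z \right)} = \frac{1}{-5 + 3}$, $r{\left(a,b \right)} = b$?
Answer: $-6$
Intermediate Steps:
$s{\left(Z \right)} = - \frac{1}{2}$ ($s{\left(Z \right)} = \frac{1}{-2} = - \frac{1}{2}$)
$r{\left(5,12 \right)} s{\left(1 \right)} = 12 \left(- \frac{1}{2}\right) = -6$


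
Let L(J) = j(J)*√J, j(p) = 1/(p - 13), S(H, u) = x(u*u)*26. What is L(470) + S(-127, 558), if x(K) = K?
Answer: 8095464 + √470/457 ≈ 8.0955e+6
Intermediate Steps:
S(H, u) = 26*u² (S(H, u) = (u*u)*26 = u²*26 = 26*u²)
j(p) = 1/(-13 + p)
L(J) = √J/(-13 + J)
L(470) + S(-127, 558) = √470/(-13 + 470) + 26*558² = √470/457 + 26*311364 = √470*(1/457) + 8095464 = √470/457 + 8095464 = 8095464 + √470/457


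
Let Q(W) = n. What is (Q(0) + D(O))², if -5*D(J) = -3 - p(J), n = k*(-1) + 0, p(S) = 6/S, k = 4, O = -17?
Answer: 3481/289 ≈ 12.045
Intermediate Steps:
n = -4 (n = 4*(-1) + 0 = -4 + 0 = -4)
Q(W) = -4
D(J) = ⅗ + 6/(5*J) (D(J) = -(-3 - 6/J)/5 = ⅗ + 6/(5*J))
(Q(0) + D(O))² = (-4 + (⅗)*(2 - 17)/(-17))² = (-4 + (⅗)*(-1/17)*(-15))² = (-4 + 9/17)² = (-59/17)² = 3481/289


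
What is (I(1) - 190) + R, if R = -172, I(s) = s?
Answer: -361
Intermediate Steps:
(I(1) - 190) + R = (1 - 190) - 172 = -189 - 172 = -361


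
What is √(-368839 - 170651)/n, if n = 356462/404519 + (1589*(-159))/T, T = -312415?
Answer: 884644623695*I*√11010/213566205599 ≈ 434.64*I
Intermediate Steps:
n = 213566205599/126377803385 (n = 356462/404519 + (1589*(-159))/(-312415) = 356462*(1/404519) - 252651*(-1/312415) = 356462/404519 + 252651/312415 = 213566205599/126377803385 ≈ 1.6899)
√(-368839 - 170651)/n = √(-368839 - 170651)/(213566205599/126377803385) = √(-539490)*(126377803385/213566205599) = (7*I*√11010)*(126377803385/213566205599) = 884644623695*I*√11010/213566205599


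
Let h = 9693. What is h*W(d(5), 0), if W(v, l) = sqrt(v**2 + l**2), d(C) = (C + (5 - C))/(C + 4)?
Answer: 5385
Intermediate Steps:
d(C) = 5/(4 + C)
W(v, l) = sqrt(l**2 + v**2)
h*W(d(5), 0) = 9693*sqrt(0**2 + (5/(4 + 5))**2) = 9693*sqrt(0 + (5/9)**2) = 9693*sqrt(0 + 25/81) = 9693*sqrt(25/81) = 9693*(5/9) = 5385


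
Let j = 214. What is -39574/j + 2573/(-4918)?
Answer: -97587777/526226 ≈ -185.45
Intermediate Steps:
-39574/j + 2573/(-4918) = -39574/214 + 2573/(-4918) = -39574*1/214 + 2573*(-1/4918) = -19787/107 - 2573/4918 = -97587777/526226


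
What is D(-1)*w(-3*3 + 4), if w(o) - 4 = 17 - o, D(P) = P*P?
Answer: 26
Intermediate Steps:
D(P) = P**2
w(o) = 21 - o (w(o) = 4 + (17 - o) = 21 - o)
D(-1)*w(-3*3 + 4) = (-1)**2*(21 - (-3*3 + 4)) = 1*(21 - (-9 + 4)) = 1*(21 - 1*(-5)) = 1*(21 + 5) = 1*26 = 26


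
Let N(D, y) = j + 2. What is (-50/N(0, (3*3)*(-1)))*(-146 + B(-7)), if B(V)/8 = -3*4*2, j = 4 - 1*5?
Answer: 16900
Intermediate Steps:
j = -1 (j = 4 - 5 = -1)
B(V) = -192 (B(V) = 8*(-3*4*2) = 8*(-12*2) = 8*(-24) = -192)
N(D, y) = 1 (N(D, y) = -1 + 2 = 1)
(-50/N(0, (3*3)*(-1)))*(-146 + B(-7)) = (-50/1)*(-146 - 192) = -50*1*(-338) = -50*(-338) = 16900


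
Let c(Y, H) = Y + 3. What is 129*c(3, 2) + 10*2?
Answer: 794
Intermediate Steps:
c(Y, H) = 3 + Y
129*c(3, 2) + 10*2 = 129*(3 + 3) + 10*2 = 129*6 + 20 = 774 + 20 = 794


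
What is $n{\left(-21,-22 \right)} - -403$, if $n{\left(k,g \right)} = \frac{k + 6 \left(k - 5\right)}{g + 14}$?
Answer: $\frac{3401}{8} \approx 425.13$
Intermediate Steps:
$n{\left(k,g \right)} = \frac{-30 + 7 k}{14 + g}$ ($n{\left(k,g \right)} = \frac{k + 6 \left(-5 + k\right)}{14 + g} = \frac{k + \left(-30 + 6 k\right)}{14 + g} = \frac{-30 + 7 k}{14 + g}$)
$n{\left(-21,-22 \right)} - -403 = \frac{-30 + 7 \left(-21\right)}{14 - 22} - -403 = \frac{-30 - 147}{-8} + 403 = \left(- \frac{1}{8}\right) \left(-177\right) + 403 = \frac{177}{8} + 403 = \frac{3401}{8}$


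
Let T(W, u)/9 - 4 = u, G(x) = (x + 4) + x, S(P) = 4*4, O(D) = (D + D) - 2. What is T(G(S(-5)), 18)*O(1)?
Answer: 0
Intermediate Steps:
O(D) = -2 + 2*D (O(D) = 2*D - 2 = -2 + 2*D)
S(P) = 16
G(x) = 4 + 2*x (G(x) = (4 + x) + x = 4 + 2*x)
T(W, u) = 36 + 9*u
T(G(S(-5)), 18)*O(1) = (36 + 9*18)*(-2 + 2*1) = (36 + 162)*(-2 + 2) = 198*0 = 0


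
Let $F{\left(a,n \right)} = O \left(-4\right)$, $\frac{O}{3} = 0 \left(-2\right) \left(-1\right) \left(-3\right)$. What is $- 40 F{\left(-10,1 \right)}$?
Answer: $0$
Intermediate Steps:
$O = 0$ ($O = 3 \cdot 0 \left(-2\right) \left(-1\right) \left(-3\right) = 3 \cdot 0 \left(-1\right) \left(-3\right) = 3 \cdot 0 \left(-3\right) = 3 \cdot 0 = 0$)
$F{\left(a,n \right)} = 0$ ($F{\left(a,n \right)} = 0 \left(-4\right) = 0$)
$- 40 F{\left(-10,1 \right)} = \left(-40\right) 0 = 0$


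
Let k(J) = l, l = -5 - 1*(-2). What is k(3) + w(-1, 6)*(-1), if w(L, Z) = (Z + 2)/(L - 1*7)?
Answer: -2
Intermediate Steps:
l = -3 (l = -5 + 2 = -3)
k(J) = -3
w(L, Z) = (2 + Z)/(-7 + L) (w(L, Z) = (2 + Z)/(L - 7) = (2 + Z)/(-7 + L))
k(3) + w(-1, 6)*(-1) = -3 + ((2 + 6)/(-7 - 1))*(-1) = -3 + (8/(-8))*(-1) = -3 - ⅛*8*(-1) = -3 - 1*(-1) = -3 + 1 = -2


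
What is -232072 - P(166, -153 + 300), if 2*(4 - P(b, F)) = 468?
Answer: -231842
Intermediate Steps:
P(b, F) = -230 (P(b, F) = 4 - ½*468 = 4 - 234 = -230)
-232072 - P(166, -153 + 300) = -232072 - 1*(-230) = -232072 + 230 = -231842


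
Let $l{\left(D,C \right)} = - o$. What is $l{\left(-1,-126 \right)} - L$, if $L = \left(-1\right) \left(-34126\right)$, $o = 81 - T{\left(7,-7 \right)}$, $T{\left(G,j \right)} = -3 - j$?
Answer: $-34203$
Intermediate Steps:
$o = 77$ ($o = 81 - \left(-3 - -7\right) = 81 - \left(-3 + 7\right) = 81 - 4 = 77$)
$l{\left(D,C \right)} = -77$ ($l{\left(D,C \right)} = \left(-1\right) 77 = -77$)
$L = 34126$
$l{\left(-1,-126 \right)} - L = -77 - 34126 = -34203$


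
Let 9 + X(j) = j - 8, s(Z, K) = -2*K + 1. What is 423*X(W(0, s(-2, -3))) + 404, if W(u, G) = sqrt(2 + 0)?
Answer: -6787 + 423*sqrt(2) ≈ -6188.8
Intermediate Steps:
s(Z, K) = 1 - 2*K
W(u, G) = sqrt(2)
X(j) = -17 + j (X(j) = -9 + (j - 8) = -9 + (-8 + j) = -17 + j)
423*X(W(0, s(-2, -3))) + 404 = 423*(-17 + sqrt(2)) + 404 = (-7191 + 423*sqrt(2)) + 404 = -6787 + 423*sqrt(2)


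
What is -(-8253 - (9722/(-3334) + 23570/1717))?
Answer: 23653003320/2862239 ≈ 8263.8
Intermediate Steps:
-(-8253 - (9722/(-3334) + 23570/1717)) = -(-8253 - (9722*(-1/3334) + 23570*(1/1717))) = -(-8253 - (-4861/1667 + 23570/1717)) = -(-8253 - 1*30944853/2862239) = -(-8253 - 30944853/2862239) = -1*(-23653003320/2862239) = 23653003320/2862239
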